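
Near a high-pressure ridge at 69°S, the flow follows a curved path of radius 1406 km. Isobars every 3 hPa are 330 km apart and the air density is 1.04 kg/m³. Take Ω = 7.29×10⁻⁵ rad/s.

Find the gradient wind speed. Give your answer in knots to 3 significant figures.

Coriolis parameter at 69°S:
f = 2Ω sin φ = 2 × 7.29×10⁻⁵ × sin 69° = 1.36×10⁻⁴ s⁻¹
Pressure gradient: |∂P/∂n| = 300 Pa / 330000 m = 9.09×10⁻⁴ Pa/m
Geostrophic speed: V_g = |∂P/∂n|/(fρ) = 9.09×10⁻⁴/(1.36×10⁻⁴ × 1.04) = 6.42 m/s
Around a high, pressure-gradient force acts outward with centrifugal, so Coriolis balances both:
fV = (1/ρ)|∂P/∂n| + V²/R  →  V² − fR·V + fR·V_g = 0
With fR = 1.36×10⁻⁴ × 1406×10³ m = 191 m/s:
V = [fR − √((fR)² − 4 fR V_g)]/2 = [191 − √(191² − 4×191×6.42)]/2 = 6.65 m/s
Supergeostrophic (V > V_g = 6.42 m/s), as expected around a high.
Converting: 6.65 m/s × 1.944 = 12.9 knots

12.9 knots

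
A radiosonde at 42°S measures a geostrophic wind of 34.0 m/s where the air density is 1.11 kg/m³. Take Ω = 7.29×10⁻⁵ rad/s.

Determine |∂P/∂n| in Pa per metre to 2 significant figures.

3.7×10⁻³ Pa/m

Coriolis parameter at 42°S:
f = 2Ω sin φ = 2 × 7.29×10⁻⁵ × sin 42° = 9.76×10⁻⁵ s⁻¹
Geostrophic balance rearranged: |∂P/∂n| = f ρ V_g
|∂P/∂n| = 9.76×10⁻⁵ × 1.11 × 34.0 = 3.68×10⁻³ Pa/m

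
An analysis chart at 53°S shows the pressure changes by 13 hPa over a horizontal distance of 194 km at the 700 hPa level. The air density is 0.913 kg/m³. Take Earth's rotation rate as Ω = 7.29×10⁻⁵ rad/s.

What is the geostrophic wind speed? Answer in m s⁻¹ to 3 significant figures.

Coriolis parameter at 53°S:
f = 2Ω sin φ = 2 × 7.29×10⁻⁵ × sin 53° = 1.16×10⁻⁴ s⁻¹
Pressure gradient: |∂P/∂n| = 1300 Pa / 194000 m = 6.70×10⁻³ Pa/m
Geostrophic balance (pressure-gradient force = Coriolis force):
V_g = (1/(fρ)) |∂P/∂n| = 6.70×10⁻³ / (1.16×10⁻⁴ × 0.913) = 63.0 m/s

63.0 m s⁻¹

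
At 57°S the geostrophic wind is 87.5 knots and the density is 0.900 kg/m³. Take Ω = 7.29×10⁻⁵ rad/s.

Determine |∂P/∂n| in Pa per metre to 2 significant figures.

5.0×10⁻³ Pa/m

Coriolis parameter at 57°S:
f = 2Ω sin φ = 2 × 7.29×10⁻⁵ × sin 57° = 1.22×10⁻⁴ s⁻¹
Wind speed in SI: 87.5 knots = 45.0 m/s
Geostrophic balance rearranged: |∂P/∂n| = f ρ V_g
|∂P/∂n| = 1.22×10⁻⁴ × 0.900 × 45.0 = 4.95×10⁻³ Pa/m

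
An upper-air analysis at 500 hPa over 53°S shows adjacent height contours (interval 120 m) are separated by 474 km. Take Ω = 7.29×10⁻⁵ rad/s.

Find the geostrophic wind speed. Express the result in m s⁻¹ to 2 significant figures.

21 m s⁻¹

Coriolis parameter at 53°S:
f = 2Ω sin φ = 2 × 7.29×10⁻⁵ × sin 53° = 1.16×10⁻⁴ s⁻¹
Height gradient: |∂Z/∂n| = 120 m / 474000 m = 2.53×10⁻⁴
On a pressure surface, geostrophic balance gives V_g = (g/f)|∂Z/∂n|:
V_g = 9.81 × 2.53×10⁻⁴ / 1.16×10⁻⁴ = 21.3 m/s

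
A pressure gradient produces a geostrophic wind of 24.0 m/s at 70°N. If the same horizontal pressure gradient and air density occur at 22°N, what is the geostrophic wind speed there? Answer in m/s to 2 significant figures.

60 m/s

With the same pressure gradient and density, V_g ∝ 1/f ∝ 1/sin φ.
V₂ = V₁ · sin φ₁ / sin φ₂ = 24.0 × sin 70° / sin 22°
V₂ = 24.0 × 0.9397/0.3746 = 60 m/s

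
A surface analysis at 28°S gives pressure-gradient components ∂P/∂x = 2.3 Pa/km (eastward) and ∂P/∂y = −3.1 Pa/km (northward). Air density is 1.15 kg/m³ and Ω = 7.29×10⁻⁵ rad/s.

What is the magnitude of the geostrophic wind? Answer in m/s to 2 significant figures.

Coriolis parameter at 28°S:
f = 2Ω sin φ = 2 × 7.29×10⁻⁵ × sin 28° = 6.84×10⁻⁵ s⁻¹
In the Southern Hemisphere f is negative: f = −6.84×10⁻⁵ s⁻¹.
Component geostrophic relations (x east, y north):
u_g = −(1/(fρ)) ∂P/∂y,  v_g = (1/(fρ)) ∂P/∂x
u_g = −(−3.1×10⁻³)/(−6.84×10⁻⁵ × 1.15) = −39.4 m/s;  v_g = (2.3×10⁻³)/(−6.84×10⁻⁵ × 1.15) = −29.2 m/s
|V_g| = √(u_g² + v_g²) = 49.0 m/s

49 m/s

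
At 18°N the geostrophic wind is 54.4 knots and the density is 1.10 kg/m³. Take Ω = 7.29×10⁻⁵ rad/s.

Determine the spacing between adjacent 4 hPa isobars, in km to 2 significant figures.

290 km

Coriolis parameter at 18°N:
f = 2Ω sin φ = 2 × 7.29×10⁻⁵ × sin 18° = 4.51×10⁻⁵ s⁻¹
Wind speed in SI: 54.4 knots = 28.0 m/s
Geostrophic balance rearranged: |∂P/∂n| = f ρ V_g
|∂P/∂n| = 4.51×10⁻⁵ × 1.10 × 28.0 = 1.39×10⁻³ Pa/m
Isobar spacing: Δn = ΔP/|∂P/∂n| = 400 Pa / 1.39×10⁻³ Pa/m = 288397 m ≈ 290 km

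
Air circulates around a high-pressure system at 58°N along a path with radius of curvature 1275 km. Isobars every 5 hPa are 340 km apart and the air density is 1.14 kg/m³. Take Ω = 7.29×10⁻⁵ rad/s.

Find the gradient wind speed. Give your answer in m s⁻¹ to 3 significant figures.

11.2 m s⁻¹

Coriolis parameter at 58°N:
f = 2Ω sin φ = 2 × 7.29×10⁻⁵ × sin 58° = 1.24×10⁻⁴ s⁻¹
Pressure gradient: |∂P/∂n| = 500 Pa / 340000 m = 1.47×10⁻³ Pa/m
Geostrophic speed: V_g = |∂P/∂n|/(fρ) = 1.47×10⁻³/(1.24×10⁻⁴ × 1.14) = 10.4 m/s
Around a high, pressure-gradient force acts outward with centrifugal, so Coriolis balances both:
fV = (1/ρ)|∂P/∂n| + V²/R  →  V² − fR·V + fR·V_g = 0
With fR = 1.24×10⁻⁴ × 1275×10³ m = 158 m/s:
V = [fR − √((fR)² − 4 fR V_g)]/2 = [158 − √(158² − 4×158×10.4)]/2 = 11.2 m/s
Supergeostrophic (V > V_g = 10.4 m/s), as expected around a high.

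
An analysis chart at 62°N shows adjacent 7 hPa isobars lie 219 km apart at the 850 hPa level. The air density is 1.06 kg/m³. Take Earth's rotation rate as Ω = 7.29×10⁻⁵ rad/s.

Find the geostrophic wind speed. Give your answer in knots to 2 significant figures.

46 knots

Coriolis parameter at 62°N:
f = 2Ω sin φ = 2 × 7.29×10⁻⁵ × sin 62° = 1.29×10⁻⁴ s⁻¹
Pressure gradient: |∂P/∂n| = 700 Pa / 219000 m = 3.20×10⁻³ Pa/m
Geostrophic balance (pressure-gradient force = Coriolis force):
V_g = (1/(fρ)) |∂P/∂n| = 3.20×10⁻³ / (1.29×10⁻⁴ × 1.06) = 23.4 m/s
Converting: 23.4 m/s × 1.944 = 46 knots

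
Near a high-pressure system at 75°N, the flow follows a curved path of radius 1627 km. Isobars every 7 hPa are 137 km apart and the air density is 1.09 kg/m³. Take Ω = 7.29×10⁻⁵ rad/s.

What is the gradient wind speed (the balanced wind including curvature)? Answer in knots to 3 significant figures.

Coriolis parameter at 75°N:
f = 2Ω sin φ = 2 × 7.29×10⁻⁵ × sin 75° = 1.41×10⁻⁴ s⁻¹
Pressure gradient: |∂P/∂n| = 700 Pa / 137000 m = 5.11×10⁻³ Pa/m
Geostrophic speed: V_g = |∂P/∂n|/(fρ) = 5.11×10⁻³/(1.41×10⁻⁴ × 1.09) = 33.3 m/s
Around a high, pressure-gradient force acts outward with centrifugal, so Coriolis balances both:
fV = (1/ρ)|∂P/∂n| + V²/R  →  V² − fR·V + fR·V_g = 0
With fR = 1.41×10⁻⁴ × 1627×10³ m = 229 m/s:
V = [fR − √((fR)² − 4 fR V_g)]/2 = [229 − √(229² − 4×229×33.3)]/2 = 40.4 m/s
Supergeostrophic (V > V_g = 33.3 m/s), as expected around a high.
Converting: 40.4 m/s × 1.944 = 78.6 knots

78.6 knots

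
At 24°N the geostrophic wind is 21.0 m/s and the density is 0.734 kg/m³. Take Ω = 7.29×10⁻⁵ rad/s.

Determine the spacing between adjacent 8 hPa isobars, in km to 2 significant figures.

Coriolis parameter at 24°N:
f = 2Ω sin φ = 2 × 7.29×10⁻⁵ × sin 24° = 5.93×10⁻⁵ s⁻¹
Geostrophic balance rearranged: |∂P/∂n| = f ρ V_g
|∂P/∂n| = 5.93×10⁻⁵ × 0.734 × 21.0 = 9.14×10⁻⁴ Pa/m
Isobar spacing: Δn = ΔP/|∂P/∂n| = 800 Pa / 9.14×10⁻⁴ Pa/m = 875193 m ≈ 880 km

880 km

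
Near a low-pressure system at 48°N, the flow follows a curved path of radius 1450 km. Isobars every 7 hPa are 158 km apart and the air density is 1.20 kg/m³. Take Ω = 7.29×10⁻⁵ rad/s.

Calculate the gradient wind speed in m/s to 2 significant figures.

Coriolis parameter at 48°N:
f = 2Ω sin φ = 2 × 7.29×10⁻⁵ × sin 48° = 1.08×10⁻⁴ s⁻¹
Pressure gradient: |∂P/∂n| = 700 Pa / 158000 m = 4.43×10⁻³ Pa/m
Geostrophic speed: V_g = |∂P/∂n|/(fρ) = 4.43×10⁻³/(1.08×10⁻⁴ × 1.20) = 34.1 m/s
Around a low, centrifugal force acts outward with Coriolis, so pressure-gradient force balances both:
(1/ρ)|∂P/∂n| = fV + V²/R  →  V² + fR·V − fR·V_g = 0
With fR = 1.08×10⁻⁴ × 1450×10³ m = 157 m/s:
V = [−fR + √((fR)² + 4 fR V_g)]/2 = [−157 + √(157² + 4×157×34.1)]/2 = 28.8 m/s
Subgeostrophic (V < V_g = 34.1 m/s), as expected around a low.

29 m/s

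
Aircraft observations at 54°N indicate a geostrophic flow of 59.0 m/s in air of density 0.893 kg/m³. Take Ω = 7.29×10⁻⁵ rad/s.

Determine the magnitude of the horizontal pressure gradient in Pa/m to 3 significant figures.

Coriolis parameter at 54°N:
f = 2Ω sin φ = 2 × 7.29×10⁻⁵ × sin 54° = 1.18×10⁻⁴ s⁻¹
Geostrophic balance rearranged: |∂P/∂n| = f ρ V_g
|∂P/∂n| = 1.18×10⁻⁴ × 0.893 × 59.0 = 6.21×10⁻³ Pa/m

6.21×10⁻³ Pa/m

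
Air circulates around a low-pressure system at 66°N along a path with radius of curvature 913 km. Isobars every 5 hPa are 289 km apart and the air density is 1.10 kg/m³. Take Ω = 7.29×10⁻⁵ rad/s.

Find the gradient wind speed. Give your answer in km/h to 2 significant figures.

Coriolis parameter at 66°N:
f = 2Ω sin φ = 2 × 7.29×10⁻⁵ × sin 66° = 1.33×10⁻⁴ s⁻¹
Pressure gradient: |∂P/∂n| = 500 Pa / 289000 m = 1.73×10⁻³ Pa/m
Geostrophic speed: V_g = |∂P/∂n|/(fρ) = 1.73×10⁻³/(1.33×10⁻⁴ × 1.10) = 11.8 m/s
Around a low, centrifugal force acts outward with Coriolis, so pressure-gradient force balances both:
(1/ρ)|∂P/∂n| = fV + V²/R  →  V² + fR·V − fR·V_g = 0
With fR = 1.33×10⁻⁴ × 913×10³ m = 122 m/s:
V = [−fR + √((fR)² + 4 fR V_g)]/2 = [−122 + √(122² + 4×122×11.8)]/2 = 10.8 m/s
Subgeostrophic (V < V_g = 11.8 m/s), as expected around a low.
Converting: 10.8 m/s × 3.6 = 39 km/h

39 km/h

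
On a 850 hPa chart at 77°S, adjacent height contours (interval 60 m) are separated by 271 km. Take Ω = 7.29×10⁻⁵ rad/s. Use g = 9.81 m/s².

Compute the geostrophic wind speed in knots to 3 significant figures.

Coriolis parameter at 77°S:
f = 2Ω sin φ = 2 × 7.29×10⁻⁵ × sin 77° = 1.42×10⁻⁴ s⁻¹
Height gradient: |∂Z/∂n| = 60 m / 271000 m = 2.21×10⁻⁴
On a pressure surface, geostrophic balance gives V_g = (g/f)|∂Z/∂n|:
V_g = 9.81 × 2.21×10⁻⁴ / 1.42×10⁻⁴ = 15.3 m/s
Converting: 15.3 m/s × 1.944 = 29.7 knots

29.7 knots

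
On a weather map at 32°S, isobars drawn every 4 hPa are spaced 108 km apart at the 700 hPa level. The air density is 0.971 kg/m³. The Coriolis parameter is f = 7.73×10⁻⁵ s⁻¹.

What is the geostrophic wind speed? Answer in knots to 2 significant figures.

96 knots

Pressure gradient: |∂P/∂n| = 400 Pa / 108000 m = 3.70×10⁻³ Pa/m
Geostrophic balance (pressure-gradient force = Coriolis force):
V_g = (1/(fρ)) |∂P/∂n| = 3.70×10⁻³ / (7.73×10⁻⁵ × 0.971) = 49.3 m/s
Converting: 49.3 m/s × 1.944 = 96 knots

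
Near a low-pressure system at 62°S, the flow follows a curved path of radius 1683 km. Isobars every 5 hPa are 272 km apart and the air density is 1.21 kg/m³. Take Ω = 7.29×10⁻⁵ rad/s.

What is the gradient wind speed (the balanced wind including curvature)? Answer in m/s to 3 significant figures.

11.2 m/s

Coriolis parameter at 62°S:
f = 2Ω sin φ = 2 × 7.29×10⁻⁵ × sin 62° = 1.29×10⁻⁴ s⁻¹
Pressure gradient: |∂P/∂n| = 500 Pa / 272000 m = 1.84×10⁻³ Pa/m
Geostrophic speed: V_g = |∂P/∂n|/(fρ) = 1.84×10⁻³/(1.29×10⁻⁴ × 1.21) = 11.8 m/s
Around a low, centrifugal force acts outward with Coriolis, so pressure-gradient force balances both:
(1/ρ)|∂P/∂n| = fV + V²/R  →  V² + fR·V − fR·V_g = 0
With fR = 1.29×10⁻⁴ × 1683×10³ m = 217 m/s:
V = [−fR + √((fR)² + 4 fR V_g)]/2 = [−217 + √(217² + 4×217×11.8)]/2 = 11.2 m/s
Subgeostrophic (V < V_g = 11.8 m/s), as expected around a low.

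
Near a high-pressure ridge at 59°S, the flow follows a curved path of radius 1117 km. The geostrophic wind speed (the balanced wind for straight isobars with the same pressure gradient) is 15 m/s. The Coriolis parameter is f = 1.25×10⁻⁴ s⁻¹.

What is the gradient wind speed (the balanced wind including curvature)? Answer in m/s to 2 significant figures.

Around a high, pressure-gradient force acts outward with centrifugal, so Coriolis balances both:
fV = (1/ρ)|∂P/∂n| + V²/R  →  V² − fR·V + fR·V_g = 0
With fR = 1.25×10⁻⁴ × 1117×10³ m = 140 m/s:
V = [fR − √((fR)² − 4 fR V_g)]/2 = [140 − √(140² − 4×140×15)]/2 = 17.1 m/s
Supergeostrophic (V > V_g = 15 m/s), as expected around a high.

17 m/s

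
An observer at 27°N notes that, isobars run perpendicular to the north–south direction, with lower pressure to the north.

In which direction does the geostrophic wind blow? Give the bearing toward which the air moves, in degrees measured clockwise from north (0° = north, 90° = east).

090°

The pressure-gradient force points toward the north (bearing 000°).
Geostrophic balance: in the Northern Hemisphere the Coriolis force deflects motion to the right, so the geostrophic wind blows 90° to the right of the pressure-gradient force (low pressure on the left).
Rotating 000° by 90° clockwise gives 090° — the wind blows toward the east.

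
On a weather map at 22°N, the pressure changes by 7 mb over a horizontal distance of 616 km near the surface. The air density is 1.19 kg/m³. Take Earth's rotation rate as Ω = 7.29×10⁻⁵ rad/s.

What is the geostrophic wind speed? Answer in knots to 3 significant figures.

Coriolis parameter at 22°N:
f = 2Ω sin φ = 2 × 7.29×10⁻⁵ × sin 22° = 5.46×10⁻⁵ s⁻¹
Pressure gradient: |∂P/∂n| = 700 Pa / 616000 m = 1.14×10⁻³ Pa/m
Geostrophic balance (pressure-gradient force = Coriolis force):
V_g = (1/(fρ)) |∂P/∂n| = 1.14×10⁻³ / (5.46×10⁻⁵ × 1.19) = 17.5 m/s
Converting: 17.5 m/s × 1.944 = 34.0 knots

34.0 knots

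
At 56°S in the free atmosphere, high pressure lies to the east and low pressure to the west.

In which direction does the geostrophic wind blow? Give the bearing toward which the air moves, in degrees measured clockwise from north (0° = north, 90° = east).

The pressure-gradient force points toward the west (bearing 270°).
Geostrophic balance: in the Southern Hemisphere the Coriolis force deflects motion to the left, so the geostrophic wind blows 90° to the left of the pressure-gradient force (low pressure on the right).
Rotating 270° by 90° counterclockwise gives 180° — the wind blows toward the south.

180°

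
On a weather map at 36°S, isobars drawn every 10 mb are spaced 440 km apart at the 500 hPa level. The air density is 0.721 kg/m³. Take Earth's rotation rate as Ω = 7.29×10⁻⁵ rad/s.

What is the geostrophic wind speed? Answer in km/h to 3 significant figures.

Coriolis parameter at 36°S:
f = 2Ω sin φ = 2 × 7.29×10⁻⁵ × sin 36° = 8.57×10⁻⁵ s⁻¹
Pressure gradient: |∂P/∂n| = 1000 Pa / 440000 m = 2.27×10⁻³ Pa/m
Geostrophic balance (pressure-gradient force = Coriolis force):
V_g = (1/(fρ)) |∂P/∂n| = 2.27×10⁻³ / (8.57×10⁻⁵ × 0.721) = 36.8 m/s
Converting: 36.8 m/s × 3.6 = 132 km/h

132 km/h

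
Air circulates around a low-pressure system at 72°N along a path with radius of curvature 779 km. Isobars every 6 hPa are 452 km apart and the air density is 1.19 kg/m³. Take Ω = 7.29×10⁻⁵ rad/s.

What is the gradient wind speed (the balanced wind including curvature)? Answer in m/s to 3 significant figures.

7.52 m/s

Coriolis parameter at 72°N:
f = 2Ω sin φ = 2 × 7.29×10⁻⁵ × sin 72° = 1.39×10⁻⁴ s⁻¹
Pressure gradient: |∂P/∂n| = 600 Pa / 452000 m = 1.33×10⁻³ Pa/m
Geostrophic speed: V_g = |∂P/∂n|/(fρ) = 1.33×10⁻³/(1.39×10⁻⁴ × 1.19) = 8.04 m/s
Around a low, centrifugal force acts outward with Coriolis, so pressure-gradient force balances both:
(1/ρ)|∂P/∂n| = fV + V²/R  →  V² + fR·V − fR·V_g = 0
With fR = 1.39×10⁻⁴ × 779×10³ m = 108 m/s:
V = [−fR + √((fR)² + 4 fR V_g)]/2 = [−108 + √(108² + 4×108×8.04)]/2 = 7.52 m/s
Subgeostrophic (V < V_g = 8.04 m/s), as expected around a low.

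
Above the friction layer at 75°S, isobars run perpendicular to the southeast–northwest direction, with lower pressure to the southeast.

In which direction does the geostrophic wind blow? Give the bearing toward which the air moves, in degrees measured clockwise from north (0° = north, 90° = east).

The pressure-gradient force points toward the southeast (bearing 135°).
Geostrophic balance: in the Southern Hemisphere the Coriolis force deflects motion to the left, so the geostrophic wind blows 90° to the left of the pressure-gradient force (low pressure on the right).
Rotating 135° by 90° counterclockwise gives 045° — the wind blows toward the northeast.

045°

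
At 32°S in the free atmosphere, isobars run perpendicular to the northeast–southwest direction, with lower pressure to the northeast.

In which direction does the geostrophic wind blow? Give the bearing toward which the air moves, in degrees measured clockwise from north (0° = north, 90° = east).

315°

The pressure-gradient force points toward the northeast (bearing 045°).
Geostrophic balance: in the Southern Hemisphere the Coriolis force deflects motion to the left, so the geostrophic wind blows 90° to the left of the pressure-gradient force (low pressure on the right).
Rotating 045° by 90° counterclockwise gives 315° — the wind blows toward the northwest.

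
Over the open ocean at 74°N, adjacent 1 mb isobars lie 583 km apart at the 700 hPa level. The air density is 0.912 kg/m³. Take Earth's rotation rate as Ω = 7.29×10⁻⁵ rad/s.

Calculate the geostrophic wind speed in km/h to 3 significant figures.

Coriolis parameter at 74°N:
f = 2Ω sin φ = 2 × 7.29×10⁻⁵ × sin 74° = 1.40×10⁻⁴ s⁻¹
Pressure gradient: |∂P/∂n| = 100 Pa / 583000 m = 1.72×10⁻⁴ Pa/m
Geostrophic balance (pressure-gradient force = Coriolis force):
V_g = (1/(fρ)) |∂P/∂n| = 1.72×10⁻⁴ / (1.40×10⁻⁴ × 0.912) = 1.34 m/s
Converting: 1.34 m/s × 3.6 = 4.83 km/h

4.83 km/h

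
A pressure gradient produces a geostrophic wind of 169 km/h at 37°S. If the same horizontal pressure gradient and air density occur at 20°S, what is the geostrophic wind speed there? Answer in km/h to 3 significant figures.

With the same pressure gradient and density, V_g ∝ 1/f ∝ 1/sin φ.
V₂ = V₁ · sin φ₁ / sin φ₂ = 169 × sin 37° / sin 20°
V₂ = 169 × 0.6018/0.3420 = 297 km/h

297 km/h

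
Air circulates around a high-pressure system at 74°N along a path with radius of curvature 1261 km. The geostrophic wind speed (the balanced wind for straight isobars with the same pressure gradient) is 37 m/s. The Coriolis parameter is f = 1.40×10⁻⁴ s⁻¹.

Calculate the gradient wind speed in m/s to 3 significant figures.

52.8 m/s

Around a high, pressure-gradient force acts outward with centrifugal, so Coriolis balances both:
fV = (1/ρ)|∂P/∂n| + V²/R  →  V² − fR·V + fR·V_g = 0
With fR = 1.40×10⁻⁴ × 1261×10³ m = 177 m/s:
V = [fR − √((fR)² − 4 fR V_g)]/2 = [177 − √(177² − 4×177×37)]/2 = 52.8 m/s
Supergeostrophic (V > V_g = 37 m/s), as expected around a high.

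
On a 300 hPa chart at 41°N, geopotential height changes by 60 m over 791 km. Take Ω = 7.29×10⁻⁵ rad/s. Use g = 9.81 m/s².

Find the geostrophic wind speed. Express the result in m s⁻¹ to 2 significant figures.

7.8 m s⁻¹

Coriolis parameter at 41°N:
f = 2Ω sin φ = 2 × 7.29×10⁻⁵ × sin 41° = 9.57×10⁻⁵ s⁻¹
Height gradient: |∂Z/∂n| = 60 m / 791000 m = 7.59×10⁻⁵
On a pressure surface, geostrophic balance gives V_g = (g/f)|∂Z/∂n|:
V_g = 9.81 × 7.59×10⁻⁵ / 9.57×10⁻⁵ = 7.78 m/s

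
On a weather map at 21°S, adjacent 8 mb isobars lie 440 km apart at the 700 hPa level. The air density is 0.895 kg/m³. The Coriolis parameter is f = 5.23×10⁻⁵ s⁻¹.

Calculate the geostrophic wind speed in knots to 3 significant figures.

Pressure gradient: |∂P/∂n| = 800 Pa / 440000 m = 1.82×10⁻³ Pa/m
Geostrophic balance (pressure-gradient force = Coriolis force):
V_g = (1/(fρ)) |∂P/∂n| = 1.82×10⁻³ / (5.23×10⁻⁵ × 0.895) = 38.8 m/s
Converting: 38.8 m/s × 1.944 = 75.5 knots

75.5 knots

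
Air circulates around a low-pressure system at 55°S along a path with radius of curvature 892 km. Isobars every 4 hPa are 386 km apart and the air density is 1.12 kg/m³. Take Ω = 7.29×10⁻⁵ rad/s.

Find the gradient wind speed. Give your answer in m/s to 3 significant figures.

Coriolis parameter at 55°S:
f = 2Ω sin φ = 2 × 7.29×10⁻⁵ × sin 55° = 1.19×10⁻⁴ s⁻¹
Pressure gradient: |∂P/∂n| = 400 Pa / 386000 m = 1.04×10⁻³ Pa/m
Geostrophic speed: V_g = |∂P/∂n|/(fρ) = 1.04×10⁻³/(1.19×10⁻⁴ × 1.12) = 7.75 m/s
Around a low, centrifugal force acts outward with Coriolis, so pressure-gradient force balances both:
(1/ρ)|∂P/∂n| = fV + V²/R  →  V² + fR·V − fR·V_g = 0
With fR = 1.19×10⁻⁴ × 892×10³ m = 107 m/s:
V = [−fR + √((fR)² + 4 fR V_g)]/2 = [−107 + √(107² + 4×107×7.75)]/2 = 7.25 m/s
Subgeostrophic (V < V_g = 7.75 m/s), as expected around a low.

7.25 m/s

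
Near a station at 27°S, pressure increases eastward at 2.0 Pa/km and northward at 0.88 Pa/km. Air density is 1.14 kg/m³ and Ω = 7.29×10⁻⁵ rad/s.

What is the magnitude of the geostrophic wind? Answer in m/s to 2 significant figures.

Coriolis parameter at 27°S:
f = 2Ω sin φ = 2 × 7.29×10⁻⁵ × sin 27° = 6.62×10⁻⁵ s⁻¹
In the Southern Hemisphere f is negative: f = −6.62×10⁻⁵ s⁻¹.
Component geostrophic relations (x east, y north):
u_g = −(1/(fρ)) ∂P/∂y,  v_g = (1/(fρ)) ∂P/∂x
u_g = −(0.88×10⁻³)/(−6.62×10⁻⁵ × 1.14) = 11.7 m/s;  v_g = (2.0×10⁻³)/(−6.62×10⁻⁵ × 1.14) = −26.5 m/s
|V_g| = √(u_g² + v_g²) = 29.0 m/s

29 m/s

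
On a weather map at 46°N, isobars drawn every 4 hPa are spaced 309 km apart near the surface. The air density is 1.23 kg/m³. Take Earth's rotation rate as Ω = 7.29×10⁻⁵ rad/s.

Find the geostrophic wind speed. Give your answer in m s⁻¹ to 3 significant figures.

10.0 m s⁻¹

Coriolis parameter at 46°N:
f = 2Ω sin φ = 2 × 7.29×10⁻⁵ × sin 46° = 1.05×10⁻⁴ s⁻¹
Pressure gradient: |∂P/∂n| = 400 Pa / 309000 m = 1.29×10⁻³ Pa/m
Geostrophic balance (pressure-gradient force = Coriolis force):
V_g = (1/(fρ)) |∂P/∂n| = 1.29×10⁻³ / (1.05×10⁻⁴ × 1.23) = 10.0 m/s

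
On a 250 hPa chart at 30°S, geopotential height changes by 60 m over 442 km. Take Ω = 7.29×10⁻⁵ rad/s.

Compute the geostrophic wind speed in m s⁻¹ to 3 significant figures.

18.3 m s⁻¹

Coriolis parameter at 30°S:
f = 2Ω sin φ = 2 × 7.29×10⁻⁵ × sin 30° = 7.29×10⁻⁵ s⁻¹
Height gradient: |∂Z/∂n| = 60 m / 442000 m = 1.36×10⁻⁴
On a pressure surface, geostrophic balance gives V_g = (g/f)|∂Z/∂n|:
V_g = 9.81 × 1.36×10⁻⁴ / 7.29×10⁻⁵ = 18.3 m/s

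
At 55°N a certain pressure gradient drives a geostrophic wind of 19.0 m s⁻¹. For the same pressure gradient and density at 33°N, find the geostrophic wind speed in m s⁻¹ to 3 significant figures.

With the same pressure gradient and density, V_g ∝ 1/f ∝ 1/sin φ.
V₂ = V₁ · sin φ₁ / sin φ₂ = 19.0 × sin 55° / sin 33°
V₂ = 19.0 × 0.8192/0.5446 = 28.6 m s⁻¹

28.6 m s⁻¹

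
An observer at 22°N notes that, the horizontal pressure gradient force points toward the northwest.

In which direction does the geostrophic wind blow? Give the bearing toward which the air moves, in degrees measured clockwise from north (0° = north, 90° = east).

The pressure-gradient force points toward the northwest (bearing 315°).
Geostrophic balance: in the Northern Hemisphere the Coriolis force deflects motion to the right, so the geostrophic wind blows 90° to the right of the pressure-gradient force (low pressure on the left).
Rotating 315° by 90° clockwise gives 045° — the wind blows toward the northeast.

045°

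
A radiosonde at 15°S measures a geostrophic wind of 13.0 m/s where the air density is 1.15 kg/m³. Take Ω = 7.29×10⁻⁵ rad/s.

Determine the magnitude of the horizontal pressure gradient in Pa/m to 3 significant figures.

5.64×10⁻⁴ Pa/m

Coriolis parameter at 15°S:
f = 2Ω sin φ = 2 × 7.29×10⁻⁵ × sin 15° = 3.77×10⁻⁵ s⁻¹
Geostrophic balance rearranged: |∂P/∂n| = f ρ V_g
|∂P/∂n| = 3.77×10⁻⁵ × 1.15 × 13.0 = 5.64×10⁻⁴ Pa/m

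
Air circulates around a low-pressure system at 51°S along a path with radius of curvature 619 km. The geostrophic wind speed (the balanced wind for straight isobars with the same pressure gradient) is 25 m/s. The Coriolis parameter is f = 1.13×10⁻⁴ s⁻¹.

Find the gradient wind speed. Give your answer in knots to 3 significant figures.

Around a low, centrifugal force acts outward with Coriolis, so pressure-gradient force balances both:
(1/ρ)|∂P/∂n| = fV + V²/R  →  V² + fR·V − fR·V_g = 0
With fR = 1.13×10⁻⁴ × 619×10³ m = 69.9 m/s:
V = [−fR + √((fR)² + 4 fR V_g)]/2 = [−69.9 + √(69.9² + 4×69.9×25)]/2 = 19.5 m/s
Subgeostrophic (V < V_g = 25 m/s), as expected around a low.
Converting: 19.5 m/s × 1.944 = 38.0 knots

38.0 knots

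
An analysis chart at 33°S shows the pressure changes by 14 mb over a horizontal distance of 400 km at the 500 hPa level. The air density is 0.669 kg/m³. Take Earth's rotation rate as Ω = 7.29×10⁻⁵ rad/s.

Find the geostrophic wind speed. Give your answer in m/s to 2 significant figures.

66 m/s

Coriolis parameter at 33°S:
f = 2Ω sin φ = 2 × 7.29×10⁻⁵ × sin 33° = 7.94×10⁻⁵ s⁻¹
Pressure gradient: |∂P/∂n| = 1400 Pa / 400000 m = 3.50×10⁻³ Pa/m
Geostrophic balance (pressure-gradient force = Coriolis force):
V_g = (1/(fρ)) |∂P/∂n| = 3.50×10⁻³ / (7.94×10⁻⁵ × 0.669) = 65.9 m/s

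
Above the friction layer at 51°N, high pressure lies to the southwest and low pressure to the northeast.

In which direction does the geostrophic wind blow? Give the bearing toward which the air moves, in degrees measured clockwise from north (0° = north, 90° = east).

135°

The pressure-gradient force points toward the northeast (bearing 045°).
Geostrophic balance: in the Northern Hemisphere the Coriolis force deflects motion to the right, so the geostrophic wind blows 90° to the right of the pressure-gradient force (low pressure on the left).
Rotating 045° by 90° clockwise gives 135° — the wind blows toward the southeast.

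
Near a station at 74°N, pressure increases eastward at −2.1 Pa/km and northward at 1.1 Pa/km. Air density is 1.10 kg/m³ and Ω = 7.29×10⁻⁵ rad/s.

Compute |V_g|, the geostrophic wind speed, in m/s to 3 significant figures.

15.4 m/s

Coriolis parameter at 74°N:
f = 2Ω sin φ = 2 × 7.29×10⁻⁵ × sin 74° = 1.40×10⁻⁴ s⁻¹
Component geostrophic relations (x east, y north):
u_g = −(1/(fρ)) ∂P/∂y,  v_g = (1/(fρ)) ∂P/∂x
u_g = −(1.1×10⁻³)/(1.40×10⁻⁴ × 1.10) = −7.14 m/s;  v_g = (−2.1×10⁻³)/(1.40×10⁻⁴ × 1.10) = −13.6 m/s
|V_g| = √(u_g² + v_g²) = 15.4 m/s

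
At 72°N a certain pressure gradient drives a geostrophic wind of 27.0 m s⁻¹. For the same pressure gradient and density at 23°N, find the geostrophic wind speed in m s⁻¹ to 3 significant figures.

With the same pressure gradient and density, V_g ∝ 1/f ∝ 1/sin φ.
V₂ = V₁ · sin φ₁ / sin φ₂ = 27.0 × sin 72° / sin 23°
V₂ = 27.0 × 0.9511/0.3907 = 65.7 m s⁻¹

65.7 m s⁻¹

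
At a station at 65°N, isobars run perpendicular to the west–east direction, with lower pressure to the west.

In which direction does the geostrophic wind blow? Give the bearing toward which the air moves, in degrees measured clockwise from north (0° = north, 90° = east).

The pressure-gradient force points toward the west (bearing 270°).
Geostrophic balance: in the Northern Hemisphere the Coriolis force deflects motion to the right, so the geostrophic wind blows 90° to the right of the pressure-gradient force (low pressure on the left).
Rotating 270° by 90° clockwise gives 000° — the wind blows toward the north.

000°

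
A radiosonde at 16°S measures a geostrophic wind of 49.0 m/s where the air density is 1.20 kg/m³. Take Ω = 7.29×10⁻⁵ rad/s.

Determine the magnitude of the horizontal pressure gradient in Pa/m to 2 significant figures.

Coriolis parameter at 16°S:
f = 2Ω sin φ = 2 × 7.29×10⁻⁵ × sin 16° = 4.02×10⁻⁵ s⁻¹
Geostrophic balance rearranged: |∂P/∂n| = f ρ V_g
|∂P/∂n| = 4.02×10⁻⁵ × 1.20 × 49.0 = 2.36×10⁻³ Pa/m

2.4×10⁻³ Pa/m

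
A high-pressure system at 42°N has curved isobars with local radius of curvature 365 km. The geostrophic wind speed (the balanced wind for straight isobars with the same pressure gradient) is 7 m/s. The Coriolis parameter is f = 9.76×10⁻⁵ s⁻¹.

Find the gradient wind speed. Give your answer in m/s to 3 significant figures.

Around a high, pressure-gradient force acts outward with centrifugal, so Coriolis balances both:
fV = (1/ρ)|∂P/∂n| + V²/R  →  V² − fR·V + fR·V_g = 0
With fR = 9.76×10⁻⁵ × 365×10³ m = 35.6 m/s:
V = [fR − √((fR)² − 4 fR V_g)]/2 = [35.6 − √(35.6² − 4×35.6×7)]/2 = 9.57 m/s
Supergeostrophic (V > V_g = 7 m/s), as expected around a high.

9.57 m/s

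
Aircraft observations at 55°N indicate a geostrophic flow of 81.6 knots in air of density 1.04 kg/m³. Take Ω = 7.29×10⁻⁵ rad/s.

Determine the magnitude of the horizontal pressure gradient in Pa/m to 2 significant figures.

5.2×10⁻³ Pa/m

Coriolis parameter at 55°N:
f = 2Ω sin φ = 2 × 7.29×10⁻⁵ × sin 55° = 1.19×10⁻⁴ s⁻¹
Wind speed in SI: 81.6 knots = 42.0 m/s
Geostrophic balance rearranged: |∂P/∂n| = f ρ V_g
|∂P/∂n| = 1.19×10⁻⁴ × 1.04 × 42.0 = 5.21×10⁻³ Pa/m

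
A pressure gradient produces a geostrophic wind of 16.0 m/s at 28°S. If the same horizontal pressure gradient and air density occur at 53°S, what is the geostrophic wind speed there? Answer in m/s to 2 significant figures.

9.4 m/s

With the same pressure gradient and density, V_g ∝ 1/f ∝ 1/sin φ.
V₂ = V₁ · sin φ₁ / sin φ₂ = 16.0 × sin 28° / sin 53°
V₂ = 16.0 × 0.4695/0.7986 = 9.4 m/s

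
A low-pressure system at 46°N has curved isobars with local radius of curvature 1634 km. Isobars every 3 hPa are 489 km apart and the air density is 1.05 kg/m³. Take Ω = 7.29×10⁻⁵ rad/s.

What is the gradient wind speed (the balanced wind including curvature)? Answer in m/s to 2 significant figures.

5.4 m/s

Coriolis parameter at 46°N:
f = 2Ω sin φ = 2 × 7.29×10⁻⁵ × sin 46° = 1.05×10⁻⁴ s⁻¹
Pressure gradient: |∂P/∂n| = 300 Pa / 489000 m = 6.13×10⁻⁴ Pa/m
Geostrophic speed: V_g = |∂P/∂n|/(fρ) = 6.13×10⁻⁴/(1.05×10⁻⁴ × 1.05) = 5.57 m/s
Around a low, centrifugal force acts outward with Coriolis, so pressure-gradient force balances both:
(1/ρ)|∂P/∂n| = fV + V²/R  →  V² + fR·V − fR·V_g = 0
With fR = 1.05×10⁻⁴ × 1634×10³ m = 171 m/s:
V = [−fR + √((fR)² + 4 fR V_g)]/2 = [−171 + √(171² + 4×171×5.57)]/2 = 5.4 m/s
Subgeostrophic (V < V_g = 5.57 m/s), as expected around a low.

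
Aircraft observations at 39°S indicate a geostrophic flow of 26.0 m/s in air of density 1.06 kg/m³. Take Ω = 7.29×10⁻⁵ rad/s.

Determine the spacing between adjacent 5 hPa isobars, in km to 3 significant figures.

Coriolis parameter at 39°S:
f = 2Ω sin φ = 2 × 7.29×10⁻⁵ × sin 39° = 9.18×10⁻⁵ s⁻¹
Geostrophic balance rearranged: |∂P/∂n| = f ρ V_g
|∂P/∂n| = 9.18×10⁻⁵ × 1.06 × 26.0 = 2.53×10⁻³ Pa/m
Isobar spacing: Δn = ΔP/|∂P/∂n| = 500 Pa / 2.53×10⁻³ Pa/m = 197725 m ≈ 198 km

198 km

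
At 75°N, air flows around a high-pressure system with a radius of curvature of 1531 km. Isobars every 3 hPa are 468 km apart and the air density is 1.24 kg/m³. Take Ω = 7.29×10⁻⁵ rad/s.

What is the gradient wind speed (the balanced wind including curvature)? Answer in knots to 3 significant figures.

Coriolis parameter at 75°N:
f = 2Ω sin φ = 2 × 7.29×10⁻⁵ × sin 75° = 1.41×10⁻⁴ s⁻¹
Pressure gradient: |∂P/∂n| = 300 Pa / 468000 m = 6.41×10⁻⁴ Pa/m
Geostrophic speed: V_g = |∂P/∂n|/(fρ) = 6.41×10⁻⁴/(1.41×10⁻⁴ × 1.24) = 3.67 m/s
Around a high, pressure-gradient force acts outward with centrifugal, so Coriolis balances both:
fV = (1/ρ)|∂P/∂n| + V²/R  →  V² − fR·V + fR·V_g = 0
With fR = 1.41×10⁻⁴ × 1531×10³ m = 216 m/s:
V = [fR − √((fR)² − 4 fR V_g)]/2 = [216 − √(216² − 4×216×3.67)]/2 = 3.74 m/s
Supergeostrophic (V > V_g = 3.67 m/s), as expected around a high.
Converting: 3.74 m/s × 1.944 = 7.26 knots

7.26 knots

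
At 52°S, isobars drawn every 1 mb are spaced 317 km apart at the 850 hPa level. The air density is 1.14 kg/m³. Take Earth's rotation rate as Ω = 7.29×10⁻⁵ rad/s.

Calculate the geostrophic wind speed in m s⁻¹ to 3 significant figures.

2.41 m s⁻¹

Coriolis parameter at 52°S:
f = 2Ω sin φ = 2 × 7.29×10⁻⁵ × sin 52° = 1.15×10⁻⁴ s⁻¹
Pressure gradient: |∂P/∂n| = 100 Pa / 317000 m = 3.15×10⁻⁴ Pa/m
Geostrophic balance (pressure-gradient force = Coriolis force):
V_g = (1/(fρ)) |∂P/∂n| = 3.15×10⁻⁴ / (1.15×10⁻⁴ × 1.14) = 2.41 m/s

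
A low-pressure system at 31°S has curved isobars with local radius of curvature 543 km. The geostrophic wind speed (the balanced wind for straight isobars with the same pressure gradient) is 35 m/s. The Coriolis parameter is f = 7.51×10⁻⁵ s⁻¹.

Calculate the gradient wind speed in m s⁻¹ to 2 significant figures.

Around a low, centrifugal force acts outward with Coriolis, so pressure-gradient force balances both:
(1/ρ)|∂P/∂n| = fV + V²/R  →  V² + fR·V − fR·V_g = 0
With fR = 7.51×10⁻⁵ × 543×10³ m = 40.8 m/s:
V = [−fR + √((fR)² + 4 fR V_g)]/2 = [−40.8 + √(40.8² + 4×40.8×35)]/2 = 22.5 m/s
Subgeostrophic (V < V_g = 35 m/s), as expected around a low.

23 m s⁻¹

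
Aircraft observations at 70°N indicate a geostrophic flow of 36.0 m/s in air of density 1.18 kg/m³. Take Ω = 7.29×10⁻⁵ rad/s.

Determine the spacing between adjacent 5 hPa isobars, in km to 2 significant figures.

Coriolis parameter at 70°N:
f = 2Ω sin φ = 2 × 7.29×10⁻⁵ × sin 70° = 1.37×10⁻⁴ s⁻¹
Geostrophic balance rearranged: |∂P/∂n| = f ρ V_g
|∂P/∂n| = 1.37×10⁻⁴ × 1.18 × 36.0 = 5.82×10⁻³ Pa/m
Isobar spacing: Δn = ΔP/|∂P/∂n| = 500 Pa / 5.82×10⁻³ Pa/m = 85910 m ≈ 86 km

86 km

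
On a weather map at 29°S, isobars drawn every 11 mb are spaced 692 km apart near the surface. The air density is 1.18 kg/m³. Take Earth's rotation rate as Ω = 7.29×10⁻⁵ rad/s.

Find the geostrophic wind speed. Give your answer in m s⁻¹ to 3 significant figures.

Coriolis parameter at 29°S:
f = 2Ω sin φ = 2 × 7.29×10⁻⁵ × sin 29° = 7.07×10⁻⁵ s⁻¹
Pressure gradient: |∂P/∂n| = 1100 Pa / 692000 m = 1.59×10⁻³ Pa/m
Geostrophic balance (pressure-gradient force = Coriolis force):
V_g = (1/(fρ)) |∂P/∂n| = 1.59×10⁻³ / (7.07×10⁻⁵ × 1.18) = 19.1 m/s

19.1 m s⁻¹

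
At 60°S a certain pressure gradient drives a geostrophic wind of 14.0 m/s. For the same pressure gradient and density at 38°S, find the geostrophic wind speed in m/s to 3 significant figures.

19.7 m/s

With the same pressure gradient and density, V_g ∝ 1/f ∝ 1/sin φ.
V₂ = V₁ · sin φ₁ / sin φ₂ = 14.0 × sin 60° / sin 38°
V₂ = 14.0 × 0.8660/0.6157 = 19.7 m/s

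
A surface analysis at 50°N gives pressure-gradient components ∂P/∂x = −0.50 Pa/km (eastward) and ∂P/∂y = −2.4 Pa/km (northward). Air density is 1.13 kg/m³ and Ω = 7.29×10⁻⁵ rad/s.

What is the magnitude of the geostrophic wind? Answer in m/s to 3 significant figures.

19.4 m/s

Coriolis parameter at 50°N:
f = 2Ω sin φ = 2 × 7.29×10⁻⁵ × sin 50° = 1.12×10⁻⁴ s⁻¹
Component geostrophic relations (x east, y north):
u_g = −(1/(fρ)) ∂P/∂y,  v_g = (1/(fρ)) ∂P/∂x
u_g = −(−2.4×10⁻³)/(1.12×10⁻⁴ × 1.13) = 19.0 m/s;  v_g = (−0.50×10⁻³)/(1.12×10⁻⁴ × 1.13) = −3.96 m/s
|V_g| = √(u_g² + v_g²) = 19.4 m/s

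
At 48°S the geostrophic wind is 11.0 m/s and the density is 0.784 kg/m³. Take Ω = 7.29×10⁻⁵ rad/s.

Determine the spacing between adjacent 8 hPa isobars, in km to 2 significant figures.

Coriolis parameter at 48°S:
f = 2Ω sin φ = 2 × 7.29×10⁻⁵ × sin 48° = 1.08×10⁻⁴ s⁻¹
Geostrophic balance rearranged: |∂P/∂n| = f ρ V_g
|∂P/∂n| = 1.08×10⁻⁴ × 0.784 × 11.0 = 9.34×10⁻⁴ Pa/m
Isobar spacing: Δn = ΔP/|∂P/∂n| = 800 Pa / 9.34×10⁻⁴ Pa/m = 856151 m ≈ 860 km

860 km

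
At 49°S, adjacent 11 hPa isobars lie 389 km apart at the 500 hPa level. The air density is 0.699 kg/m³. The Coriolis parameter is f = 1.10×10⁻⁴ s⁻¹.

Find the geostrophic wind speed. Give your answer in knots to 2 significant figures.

Pressure gradient: |∂P/∂n| = 1100 Pa / 389000 m = 2.83×10⁻³ Pa/m
Geostrophic balance (pressure-gradient force = Coriolis force):
V_g = (1/(fρ)) |∂P/∂n| = 2.83×10⁻³ / (1.10×10⁻⁴ × 0.699) = 36.8 m/s
Converting: 36.8 m/s × 1.944 = 71 knots

71 knots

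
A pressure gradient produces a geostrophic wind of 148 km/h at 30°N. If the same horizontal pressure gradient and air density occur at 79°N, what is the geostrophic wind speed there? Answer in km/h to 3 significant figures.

75.4 km/h

With the same pressure gradient and density, V_g ∝ 1/f ∝ 1/sin φ.
V₂ = V₁ · sin φ₁ / sin φ₂ = 148 × sin 30° / sin 79°
V₂ = 148 × 0.5000/0.9816 = 75.4 km/h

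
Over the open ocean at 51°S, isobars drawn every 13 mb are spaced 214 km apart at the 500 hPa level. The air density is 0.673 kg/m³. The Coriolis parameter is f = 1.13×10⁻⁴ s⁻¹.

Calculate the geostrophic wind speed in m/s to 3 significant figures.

Pressure gradient: |∂P/∂n| = 1300 Pa / 214000 m = 6.07×10⁻³ Pa/m
Geostrophic balance (pressure-gradient force = Coriolis force):
V_g = (1/(fρ)) |∂P/∂n| = 6.07×10⁻³ / (1.13×10⁻⁴ × 0.673) = 79.9 m/s

79.9 m/s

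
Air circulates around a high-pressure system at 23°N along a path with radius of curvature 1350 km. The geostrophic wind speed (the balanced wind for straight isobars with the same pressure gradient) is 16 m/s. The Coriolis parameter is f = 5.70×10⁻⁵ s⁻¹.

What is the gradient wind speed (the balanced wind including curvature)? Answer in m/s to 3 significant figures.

22.7 m/s

Around a high, pressure-gradient force acts outward with centrifugal, so Coriolis balances both:
fV = (1/ρ)|∂P/∂n| + V²/R  →  V² − fR·V + fR·V_g = 0
With fR = 5.70×10⁻⁵ × 1350×10³ m = 76.9 m/s:
V = [fR − √((fR)² − 4 fR V_g)]/2 = [76.9 − √(76.9² − 4×76.9×16)]/2 = 22.7 m/s
Supergeostrophic (V > V_g = 16 m/s), as expected around a high.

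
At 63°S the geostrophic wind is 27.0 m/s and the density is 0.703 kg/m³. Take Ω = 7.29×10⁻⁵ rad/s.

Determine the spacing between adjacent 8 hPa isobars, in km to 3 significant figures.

Coriolis parameter at 63°S:
f = 2Ω sin φ = 2 × 7.29×10⁻⁵ × sin 63° = 1.30×10⁻⁴ s⁻¹
Geostrophic balance rearranged: |∂P/∂n| = f ρ V_g
|∂P/∂n| = 1.30×10⁻⁴ × 0.703 × 27.0 = 2.47×10⁻³ Pa/m
Isobar spacing: Δn = ΔP/|∂P/∂n| = 800 Pa / 2.47×10⁻³ Pa/m = 324439 m ≈ 324 km

324 km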